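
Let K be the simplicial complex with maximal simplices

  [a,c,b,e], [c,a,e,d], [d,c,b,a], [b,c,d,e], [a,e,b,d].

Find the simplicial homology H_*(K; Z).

Take the total order a < b < c < d < e on the vertex set. Then K (dimension 3) consists of the simplices:

  0-simplices (5): a, b, c, d, e
  1-simplices (10): ab, ac, ad, ae, bc, bd, be, cd, ce, de
  2-simplices (10): abc, abd, abe, acd, ace, ade, bcd, bce, bde, cde
  3-simplices (5): abcd, abce, abde, acde, bcde

so the chain groups are C_0 ≅ Z^5, C_1 ≅ Z^10, C_2 ≅ Z^10, C_3 ≅ Z^5.

The boundary map ∂_1: C_1 → C_0 is given by ∂[p,q] = [q] − [p]. For instance
  ∂de = e − d.
As a 5×10 matrix over Z this has rank 4, with invariant factors (1,1,1,1).

The boundary map ∂_2: C_2 → C_1 maps a triangle to the signed sum of its edges. For instance
  ∂ace = ce − ae + ac,
  ∂abc = bc − ac + ab.
The resulting 10×10 matrix has rank 6, and its Smith normal form has invariant factors (1,1,1,1,1,1).

The boundary map ∂_3: C_3 → C_2 sends each 3-simplex σ to the alternating sum Σ_i (−1)^i (σ with its i-th vertex removed). For instance
  ∂acde = cde − ade + ace − acd,
  ∂abde = bde − ade + abe − abd.
The 10×5 boundary matrix has rank 4 and Smith normal form diag(1,1,1,1).

From H_k ≅ ker(∂_k) / im(∂_{k+1}) we obtain:

  H_0: rank C_0 − rank ∂_1 = 5 − 4 = 1, and the invariant factors of ∂_1 are all 1, so H_0 = Z.
  H_1: rank ker ∂_1 − rank ∂_2 = (10 − 4) − 6 = 0, and the invariant factors of ∂_2 are all 1, so H_1 = 0.
  H_2: rank ker ∂_2 − rank ∂_3 = (10 − 6) − 4 = 0, and the invariant factors of ∂_3 are all 1, so H_2 = 0.
  H_3: rank ker ∂_3 − rank ∂_4 = (5 − 4) − 0 = 1, and there is no ∂_4, so H_3 = Z.

H_0 ≅ Z,  H_1 = 0,  H_2 = 0,  H_3 ≅ Z.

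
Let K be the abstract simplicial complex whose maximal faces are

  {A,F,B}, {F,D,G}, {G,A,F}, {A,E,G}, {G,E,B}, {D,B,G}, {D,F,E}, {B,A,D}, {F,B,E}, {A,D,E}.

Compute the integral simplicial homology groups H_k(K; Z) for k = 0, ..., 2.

K has 6 vertices, 15 edges, 10 triangles.
rank ∂_0 = 0, rank ∂_1 = 5 ⇒ b_0 = 6 − 0 − 5 = 1; all invariant factors of ∂_1 are 1 so no torsion. So H_0 ≅ Z.
rank ∂_1 = 5, rank ∂_2 = 10 ⇒ b_1 = 15 − 5 − 10 = 0; ∂_2 has invariant factor(s) [2] giving torsion. So H_1 ≅ Z_2.
rank ∂_2 = 10, rank ∂_3 = 0 ⇒ b_2 = 10 − 10 − 0 = 0. So H_2 ≅ 0.

H_0 = Z,  H_1 = Z_2,  H_2 = 0.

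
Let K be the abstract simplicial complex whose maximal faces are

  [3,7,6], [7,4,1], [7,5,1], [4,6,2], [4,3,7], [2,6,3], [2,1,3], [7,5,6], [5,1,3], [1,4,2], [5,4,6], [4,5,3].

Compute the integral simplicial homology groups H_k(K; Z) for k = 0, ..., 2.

H_0 ≅ Z,  H_1 ≅ Z/2Z,  H_2 = 0.

Order the vertices as 1 < 2 < 3 < 4 < 5 < 6 < 7. Listing each simplex with vertices in this order, K has dimension 2 with simplices:

  0-simplices (7): [1], [2], [3], [4], [5], [6], [7]
  1-simplices (18): [1,2], [1,3], [1,4], [1,5], [1,7], [2,3], [2,4], [2,6], [3,4], [3,5], [3,6], [3,7], [4,5], [4,6], [4,7], [5,6], [5,7], [6,7]
  2-simplices (12): [1,2,3], [1,2,4], [1,3,5], [1,4,7], [1,5,7], [2,3,6], [2,4,6], [3,4,5], [3,4,7], [3,6,7], [4,5,6], [5,6,7]

Hence C_0 ≅ Z^7, C_1 ≅ Z^18, C_2 ≅ Z^12.

Boundary ∂_1: C_1 → C_0 sends each edge [p,q] (with p < q) to q − p. For instance
  ∂[2,6] = [6] − [2].
The resulting 7×18 matrix has rank 6, and its Smith normal form has invariant factors (1,1,1,1,1,1).

Boundary ∂_2: C_2 → C_1 maps a triangle to the signed sum of its edges. For instance
  ∂[1,2,4] = [2,4] − [1,4] + [1,2],
  ∂[1,2,3] = [2,3] − [1,3] + [1,2].
The resulting 18×12 matrix has rank 12, and its Smith normal form has invariant factors (1,1,1,1,1,1,1,1,1,1,1,2).

Reading off H_k = ker ∂_k / im ∂_{k+1}:

  H_0: rank C_0 − rank ∂_1 = 7 − 6 = 1, and the invariant factors of ∂_1 are all 1, so H_0 ≅ Z.
  H_1: rank ker ∂_1 − rank ∂_2 = (18 − 6) − 12 = 0, and ∂_2 has invariant factor 2 > 1, so H_1 ≅ Z/2Z.
  H_2: rank ker ∂_2 − rank ∂_3 = (12 − 12) − 0 = 0, and there is no ∂_3, so H_2 ≅ 0.

As a check, the Euler characteristic is 7 − 18 + 12 = 1, which agrees with 1 − 0 + 0 = 1.
(K is a triangulation of the real projective plane RP^2.)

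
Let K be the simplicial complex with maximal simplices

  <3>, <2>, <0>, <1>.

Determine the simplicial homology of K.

H_0 ≅ Z^4.

Take the total order 0 < 1 < 2 < 3 on the vertex set. Then K (dimension 0) consists of the simplices:

  0-simplices (4): [0], [1], [2], [3]

so the chain groups are C_0 ≅ Z^4.

Computing H_k = (kernel of ∂_k) / (image of ∂_{k+1}):

  H_0: rank C_0 − rank ∂_1 = 4 − 0 = 4, and there is no ∂_1, so H_0 ≅ Z^4.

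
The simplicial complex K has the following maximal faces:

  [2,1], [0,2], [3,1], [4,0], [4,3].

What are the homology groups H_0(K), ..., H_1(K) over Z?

H_0 = Z,  H_1 = Z.

Take the total order 0 < 1 < 2 < 3 < 4 on the vertex set. Then K (dimension 1) consists of the simplices:

  0-simplices (5): [0], [1], [2], [3], [4]
  1-simplices (5): [0,2], [0,4], [1,2], [1,3], [3,4]

giving chain groups C_0 ≅ Z^5, C_1 ≅ Z^5.

The boundary map ∂_1: C_1 → C_0 is given by ∂[p,q] = [q] − [p].
As a 5×5 matrix over Z this has rank 4, with invariant factors (1,1,1,1).

Computing H_k = (kernel of ∂_k) / (image of ∂_{k+1}):

  H_0: rank C_0 − rank ∂_1 = 5 − 4 = 1, and the invariant factors of ∂_1 are all 1, so H_0 ≅ Z.
  H_1: rank ker ∂_1 − rank ∂_2 = (5 − 4) − 0 = 1, and there is no ∂_2, so H_1 ≅ Z.

(K is a triangulation of the circle S^1.)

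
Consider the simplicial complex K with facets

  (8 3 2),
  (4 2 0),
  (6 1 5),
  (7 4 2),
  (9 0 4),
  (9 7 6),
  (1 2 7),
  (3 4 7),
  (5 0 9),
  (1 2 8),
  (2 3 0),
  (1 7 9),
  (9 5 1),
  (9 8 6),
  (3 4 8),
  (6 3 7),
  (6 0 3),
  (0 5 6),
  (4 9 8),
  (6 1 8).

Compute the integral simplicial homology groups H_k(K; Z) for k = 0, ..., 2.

H_0 ≅ Z,  H_1 ≅ Z ⊕ Z/2,  H_2 = 0.

Take the total order 0 < 1 < 2 < 3 < 4 < 5 < 6 < 7 < 8 < 9 on the vertex set. Then K (dimension 2) consists of the simplices:

  0-simplices (10): [0], [1], [2], [3], [4], [5], [6], [7], [8], [9]
  1-simplices (30): (30 of them)
  2-simplices (20): (20 of them)

giving chain groups C_0 ≅ Z^10, C_1 ≅ Z^30, C_2 ≅ Z^20.

∂_1: C_1 → C_0 is given by ∂[p,q] = [q] − [p].
As a 10×30 matrix over Z this has rank 9, with invariant factors (1,1,1,1,1,1,1,1,1).

The boundary map ∂_2: C_2 → C_1 acts by ∂[p,q,r] = [q,r] − [p,r] + [p,q]. For instance
  ∂[0,3,6] = [3,6] − [0,6] + [0,3],
  ∂[6,7,9] = [7,9] − [6,9] + [6,7].
The resulting 30×20 matrix has rank 20, and its Smith normal form has invariant factors (1,1,1,1,1,1,1,1,1,1,1,1,1,1,1,1,1,1,1,2).

Reading off H_k = ker ∂_k / im ∂_{k+1}:

  H_0: rank C_0 − rank ∂_1 = 10 − 9 = 1, and the invariant factors of ∂_1 are all 1, so H_0 ≅ Z.
  H_1: rank ker ∂_1 − rank ∂_2 = (30 − 9) − 20 = 1, and ∂_2 has invariant factor 2 > 1, so H_1 ≅ Z ⊕ Z/2.
  H_2: rank ker ∂_2 − rank ∂_3 = (20 − 20) − 0 = 0, and there is no ∂_3, so H_2 ≅ 0.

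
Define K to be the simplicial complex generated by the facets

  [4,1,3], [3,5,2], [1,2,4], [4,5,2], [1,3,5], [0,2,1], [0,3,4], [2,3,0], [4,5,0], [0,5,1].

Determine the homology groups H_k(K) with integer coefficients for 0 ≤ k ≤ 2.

We work with the vertex ordering 0 < 1 < 2 < 3 < 4 < 5. The simplices of K, each written with vertices in increasing order, are:

  0-simplices (6): [0], [1], [2], [3], [4], [5]
  1-simplices (15): [0,1], [0,2], [0,3], [0,4], [0,5], [1,2], [1,3], [1,4], [1,5], [2,3], [2,4], [2,5], [3,4], [3,5], [4,5]
  2-simplices (10): [0,1,2], [0,1,5], [0,2,3], [0,3,4], [0,4,5], [1,2,4], [1,3,4], [1,3,5], [2,3,5], [2,4,5]

giving chain groups C_0 ≅ Z^6, C_1 ≅ Z^15, C_2 ≅ Z^10.

∂_1: C_1 → C_0 is given by ∂[p,q] = [q] − [p]. For instance
  ∂[2,4] = [4] − [2].
The resulting 6×15 matrix has rank 5, and its Smith normal form has invariant factors (1,1,1,1,1).

Boundary ∂_2: C_2 → C_1 sends each 2-simplex [p,q,r] to [q,r] − [p,r] + [p,q]. For instance
  ∂[0,3,4] = [3,4] − [0,4] + [0,3],
  ∂[2,4,5] = [4,5] − [2,5] + [2,4].
This gives a 15×10 integer matrix of rank 10; reducing to Smith normal form yields diagonal entries (1,1,1,1,1,1,1,1,1,2).

Computing H_k = (kernel of ∂_k) / (image of ∂_{k+1}):

  H_0: rank C_0 − rank ∂_1 = 6 − 5 = 1, and the invariant factors of ∂_1 are all 1, so H_0 = Z.
  H_1: rank ker ∂_1 − rank ∂_2 = (15 − 5) − 10 = 0, and ∂_2 has invariant factor 2 > 1, so H_1 = Z/2.
  H_2: rank ker ∂_2 − rank ∂_3 = (10 − 10) − 0 = 0, and there is no ∂_3, so H_2 = 0.

As a check, the Euler characteristic is 6 − 15 + 10 = 1, which agrees with 1 − 0 + 0 = 1.

H_0 ≅ Z,  H_1 ≅ Z/2,  H_2 = 0.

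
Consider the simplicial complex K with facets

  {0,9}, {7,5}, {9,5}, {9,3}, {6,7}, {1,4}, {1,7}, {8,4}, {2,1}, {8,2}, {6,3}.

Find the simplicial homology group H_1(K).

H_1 = Z^2.

Fix the vertex order 0 < 1 < 2 < 3 < 4 < 5 < 6 < 7 < 8 < 9 and write every simplex with vertices in increasing order. Then dim K = 1 and the simplices of K are:

  0-simplices (10): [0], [1], [2], [3], [4], [5], [6], [7], [8], [9]
  1-simplices (11): [0,9], [1,2], [1,4], [1,7], [2,8], [3,6], [3,9], [4,8], [5,7], [5,9], [6,7]

so the chain groups are C_0 ≅ Z^10, C_1 ≅ Z^11.

Boundary ∂_1: C_1 → C_0 maps an edge to its endpoints' difference, ∂[p,q] = q − p. For instance
  ∂[0,9] = [9] − [0].
This gives a 10×11 integer matrix of rank 9; reducing to Smith normal form yields diagonal entries (1,1,1,1,1,1,1,1,1).

From H_k ≅ ker(∂_k) / im(∂_{k+1}) we obtain:

  H_1: rank ker ∂_1 − rank ∂_2 = (11 − 9) − 0 = 2, and there is no ∂_2, so H_1 ≅ Z^2.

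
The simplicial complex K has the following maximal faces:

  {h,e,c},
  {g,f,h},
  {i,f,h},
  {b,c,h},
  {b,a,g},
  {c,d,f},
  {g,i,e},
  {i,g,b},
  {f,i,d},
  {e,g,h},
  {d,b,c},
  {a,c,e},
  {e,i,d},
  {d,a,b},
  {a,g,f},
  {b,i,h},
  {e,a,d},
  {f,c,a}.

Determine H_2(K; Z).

Take the total order a < b < c < d < e < f < g < h < i on the vertex set. Then K (dimension 2) consists of the simplices:

  0-simplices (9): a, b, c, d, e, f, g, h, i
  1-simplices (27): ab, ac, ad, ae, af, ag, bc, bd, bg, bh, bi, cd, ce, cf, ch, de, df, di, eg, eh, ei, fg, fh, fi, gh, gi, hi
  2-simplices (18): abd, abg, ace, acf, ade, afg, bcd, bch, bgi, bhi, cdf, ceh, dei, dfi, egh, egi, fgh, fhi

Hence C_0 ≅ Z^9, C_1 ≅ Z^27, C_2 ≅ Z^18.

The boundary map ∂_1: C_1 → C_0 sends each edge [p,q] (with p < q) to q − p.
The resulting 9×27 matrix has rank 8, and its Smith normal form has invariant factors (1,1,1,1,1,1,1,1).

Boundary ∂_2: C_2 → C_1 maps a triangle to the signed sum of its edges. For instance
  ∂dei = ei − di + de,
  ∂cdf = df − cf + cd.
The 27×18 boundary matrix has rank 18 and Smith normal form diag(1,1,1,1,1,1,1,1,1,1,1,1,1,1,1,1,1,2).

Computing H_k = (kernel of ∂_k) / (image of ∂_{k+1}):

  H_2: rank ker ∂_2 − rank ∂_3 = (18 − 18) − 0 = 0, and there is no ∂_3, so H_2 = 0.

H_2 ≅ 0.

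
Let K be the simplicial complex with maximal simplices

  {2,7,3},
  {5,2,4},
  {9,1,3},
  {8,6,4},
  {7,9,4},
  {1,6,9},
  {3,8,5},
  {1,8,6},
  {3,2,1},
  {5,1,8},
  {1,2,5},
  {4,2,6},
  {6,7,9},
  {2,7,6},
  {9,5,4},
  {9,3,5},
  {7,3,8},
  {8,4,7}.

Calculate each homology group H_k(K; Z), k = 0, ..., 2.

K has 9 vertices, 27 edges, 18 triangles.
rank ∂_0 = 0, rank ∂_1 = 8 ⇒ b_0 = 9 − 0 − 8 = 1; all invariant factors of ∂_1 are 1 so no torsion. So H_0 = Z.
rank ∂_1 = 8, rank ∂_2 = 18 ⇒ b_1 = 27 − 8 − 18 = 1; ∂_2 has invariant factor(s) [2] giving torsion. So H_1 = Z ⊕ Z_2.
rank ∂_2 = 18, rank ∂_3 = 0 ⇒ b_2 = 18 − 18 − 0 = 0. So H_2 = 0.

H_0 = Z,  H_1 = Z ⊕ Z_2,  H_2 = 0.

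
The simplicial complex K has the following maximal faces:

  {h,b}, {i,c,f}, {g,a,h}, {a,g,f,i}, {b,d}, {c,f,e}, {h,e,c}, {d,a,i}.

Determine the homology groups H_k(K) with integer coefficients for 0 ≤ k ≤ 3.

H_0 ≅ Z,  H_1 ≅ Z^2,  H_2 = 0,  H_3 = 0.

Order the vertices as a < b < c < d < e < f < g < h < i. Listing each simplex with vertices in this order, K has dimension 3 with simplices:

  0-simplices (9): a, b, c, d, e, f, g, h, i
  1-simplices (18): ad, af, ag, ah, ai, bd, bh, ce, cf, ch, ci, di, ef, eh, fg, fi, gh, gi
  2-simplices (9): adi, afg, afi, agh, agi, cef, ceh, cfi, fgi
  3-simplices (1): afgi

so the chain groups are C_0 ≅ Z^9, C_1 ≅ Z^18, C_2 ≅ Z^9, C_3 ≅ Z^1.

Boundary ∂_1: C_1 → C_0 is given by ∂[p,q] = [q] − [p]. For instance
  ∂ad = d − a.
The resulting 9×18 matrix has rank 8, and its Smith normal form has invariant factors (1,1,1,1,1,1,1,1).

Boundary ∂_2: C_2 → C_1 sends each 2-simplex [p,q,r] to [q,r] − [p,r] + [p,q]. For instance
  ∂cef = ef − cf + ce,
  ∂cfi = fi − ci + cf.
The resulting 18×9 matrix has rank 8, and its Smith normal form has invariant factors (1,1,1,1,1,1,1,1).

∂_3: C_3 → C_2 sends each 3-simplex σ to the alternating sum Σ_i (−1)^i (σ with its i-th vertex removed). For instance
  ∂afgi = fgi − agi + afi − afg.
This gives a 9×1 integer matrix of rank 1; reducing to Smith normal form yields diagonal entries (1).

Reading off H_k = ker ∂_k / im ∂_{k+1}:

  H_0: rank C_0 − rank ∂_1 = 9 − 8 = 1, and the invariant factors of ∂_1 are all 1, so H_0 = Z.
  H_1: rank ker ∂_1 − rank ∂_2 = (18 − 8) − 8 = 2, and the invariant factors of ∂_2 are all 1, so H_1 = Z^2.
  H_2: rank ker ∂_2 − rank ∂_3 = (9 − 8) − 1 = 0, and the invariant factors of ∂_3 are all 1, so H_2 = 0.
  H_3: rank ker ∂_3 − rank ∂_4 = (1 − 1) − 0 = 0, and there is no ∂_4, so H_3 = 0.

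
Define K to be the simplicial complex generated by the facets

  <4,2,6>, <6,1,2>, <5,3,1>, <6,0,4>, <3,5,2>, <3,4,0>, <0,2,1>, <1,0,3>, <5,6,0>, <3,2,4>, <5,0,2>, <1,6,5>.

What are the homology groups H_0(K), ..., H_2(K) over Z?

K has 7 vertices, 18 edges, 12 triangles.
rank ∂_0 = 0, rank ∂_1 = 6 ⇒ b_0 = 7 − 0 − 6 = 1; all invariant factors of ∂_1 are 1 so no torsion. So H_0 = Z.
rank ∂_1 = 6, rank ∂_2 = 12 ⇒ b_1 = 18 − 6 − 12 = 0; ∂_2 has invariant factor(s) [2] giving torsion. So H_1 = Z/2.
rank ∂_2 = 12, rank ∂_3 = 0 ⇒ b_2 = 12 − 12 − 0 = 0. So H_2 = 0.

H_0 = Z,  H_1 = Z/2,  H_2 = 0.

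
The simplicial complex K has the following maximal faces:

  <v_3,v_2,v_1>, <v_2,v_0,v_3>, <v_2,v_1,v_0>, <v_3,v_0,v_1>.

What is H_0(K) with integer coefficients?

H_0 ≅ Z.

Fix the vertex order v_0 < v_1 < v_2 < v_3 and write every simplex with vertices in increasing order. Then dim K = 2 and the simplices of K are:

  0-simplices (4): [v_0], [v_1], [v_2], [v_3]
  1-simplices (6): [v_0,v_1], [v_0,v_2], [v_0,v_3], [v_1,v_2], [v_1,v_3], [v_2,v_3]
  2-simplices (4): [v_0,v_1,v_2], [v_0,v_1,v_3], [v_0,v_2,v_3], [v_1,v_2,v_3]

so the chain groups are C_0 ≅ Z^4, C_1 ≅ Z^6, C_2 ≅ Z^4.

Boundary ∂_1: C_1 → C_0 sends each edge [p,q] (with p < q) to q − p.
The resulting 4×6 matrix has rank 3, and its Smith normal form has invariant factors (1,1,1).

The boundary map ∂_2: C_2 → C_1 acts by ∂[p,q,r] = [q,r] − [p,r] + [p,q]. For instance
  ∂[v_1,v_2,v_3] = [v_2,v_3] − [v_1,v_3] + [v_1,v_2],
  ∂[v_0,v_1,v_3] = [v_1,v_3] − [v_0,v_3] + [v_0,v_1].
As a 6×4 matrix over Z this has rank 3, with invariant factors (1,1,1).

Computing H_k = (kernel of ∂_k) / (image of ∂_{k+1}):

  H_0: rank C_0 − rank ∂_1 = 4 − 3 = 1, and the invariant factors of ∂_1 are all 1, so H_0 = Z.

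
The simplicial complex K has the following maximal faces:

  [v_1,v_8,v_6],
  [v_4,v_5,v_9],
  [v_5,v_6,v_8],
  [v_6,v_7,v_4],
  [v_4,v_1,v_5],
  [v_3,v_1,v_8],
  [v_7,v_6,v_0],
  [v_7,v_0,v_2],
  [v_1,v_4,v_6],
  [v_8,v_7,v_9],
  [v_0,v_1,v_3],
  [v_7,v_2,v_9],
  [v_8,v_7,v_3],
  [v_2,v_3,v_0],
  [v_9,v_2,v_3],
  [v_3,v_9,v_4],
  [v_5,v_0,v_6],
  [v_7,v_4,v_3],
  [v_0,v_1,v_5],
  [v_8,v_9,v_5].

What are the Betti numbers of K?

Take the total order v_0 < v_1 < v_2 < v_3 < v_4 < v_5 < v_6 < v_7 < v_8 < v_9 on the vertex set. Then K (dimension 2) consists of the simplices:

  0-simplices (10): [v_0], [v_1], [v_2], [v_3], [v_4], [v_5], [v_6], [v_7], [v_8], [v_9]
  1-simplices (30): (30 of them)
  2-simplices (20): (20 of them)

giving chain groups C_0 ≅ Z^10, C_1 ≅ Z^30, C_2 ≅ Z^20.

∂_1: C_1 → C_0 sends each edge [p,q] (with p < q) to q − p. For instance
  ∂[v_7,v_9] = [v_9] − [v_7].
The 10×30 boundary matrix has rank 9 and Smith normal form diag(1,1,1,1,1,1,1,1,1).

∂_2: C_2 → C_1 sends each 2-simplex [p,q,r] to [q,r] − [p,r] + [p,q]. For instance
  ∂[v_4,v_5,v_9] = [v_5,v_9] − [v_4,v_9] + [v_4,v_5],
  ∂[v_4,v_6,v_7] = [v_6,v_7] − [v_4,v_7] + [v_4,v_6].
This gives a 30×20 integer matrix of rank 20; reducing to Smith normal form yields diagonal entries (1,1,1,1,1,1,1,1,1,1,1,1,1,1,1,1,1,1,1,2).

From H_k ≅ ker(∂_k) / im(∂_{k+1}) we obtain:

  H_0: rank C_0 − rank ∂_1 = 10 − 9 = 1, and the invariant factors of ∂_1 are all 1, so H_0 ≅ Z.
  H_1: rank ker ∂_1 − rank ∂_2 = (30 − 9) − 20 = 1, and ∂_2 has invariant factor 2 > 1, so H_1 ≅ Z ⊕ Z/2.
  H_2: rank ker ∂_2 − rank ∂_3 = (20 − 20) − 0 = 0, and there is no ∂_3, so H_2 ≅ 0.

Hence the Betti numbers are b_0 = 1, b_1 = 1, b_2 = 0.

b_0 = 1, b_1 = 1, b_2 = 0.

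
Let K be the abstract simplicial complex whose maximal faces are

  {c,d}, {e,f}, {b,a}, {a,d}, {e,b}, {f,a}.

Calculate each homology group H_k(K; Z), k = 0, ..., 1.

H_0 ≅ Z,  H_1 ≅ Z.

Fix the vertex order a < b < c < d < e < f and write every simplex with vertices in increasing order. Then dim K = 1 and the simplices of K are:

  0-simplices (6): a, b, c, d, e, f
  1-simplices (6): ab, ad, af, be, cd, ef

giving chain groups C_0 ≅ Z^6, C_1 ≅ Z^6.

Boundary ∂_1: C_1 → C_0 sends each edge [p,q] (with p < q) to q − p. For instance
  ∂ab = b − a.
This gives a 6×6 integer matrix of rank 5; reducing to Smith normal form yields diagonal entries (1,1,1,1,1).

Now H_k = ker ∂_k / im ∂_{k+1}, so:

  H_0: rank C_0 − rank ∂_1 = 6 − 5 = 1, and the invariant factors of ∂_1 are all 1, so H_0 ≅ Z.
  H_1: rank ker ∂_1 − rank ∂_2 = (6 − 5) − 0 = 1, and there is no ∂_2, so H_1 ≅ Z.

As a check, the Euler characteristic is 6 − 6 = 0, which agrees with 1 − 1 = 0.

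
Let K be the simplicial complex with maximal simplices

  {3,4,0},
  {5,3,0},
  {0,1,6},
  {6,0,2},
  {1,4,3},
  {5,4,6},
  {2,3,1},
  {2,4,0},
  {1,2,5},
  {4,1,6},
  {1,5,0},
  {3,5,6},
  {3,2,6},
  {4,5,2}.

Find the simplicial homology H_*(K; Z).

H_0 ≅ Z,  H_1 ≅ Z^2,  H_2 ≅ Z.

Order the vertices as 0 < 1 < 2 < 3 < 4 < 5 < 6. Listing each simplex with vertices in this order, K has dimension 2 with simplices:

  0-simplices (7): [0], [1], [2], [3], [4], [5], [6]
  1-simplices (21): [0,1], [0,2], [0,3], [0,4], [0,5], [0,6], [1,2], [1,3], [1,4], [1,5], [1,6], [2,3], [2,4], [2,5], [2,6], [3,4], [3,5], [3,6], [4,5], [4,6], [5,6]
  2-simplices (14): [0,1,5], [0,1,6], [0,2,4], [0,2,6], [0,3,4], [0,3,5], [1,2,3], [1,2,5], [1,3,4], [1,4,6], [2,3,6], [2,4,5], [3,5,6], [4,5,6]

so the chain groups are C_0 ≅ Z^7, C_1 ≅ Z^21, C_2 ≅ Z^14.

∂_1: C_1 → C_0 is given by ∂[p,q] = [q] − [p]. For instance
  ∂[0,1] = [1] − [0].
The 7×21 boundary matrix has rank 6 and Smith normal form diag(1,1,1,1,1,1).

Boundary ∂_2: C_2 → C_1 maps a triangle to the signed sum of its edges. For instance
  ∂[1,3,4] = [3,4] − [1,4] + [1,3],
  ∂[3,5,6] = [5,6] − [3,6] + [3,5].
As a 21×14 matrix over Z this has rank 13, with invariant factors (1,1,1,1,1,1,1,1,1,1,1,1,1).

Now H_k = ker ∂_k / im ∂_{k+1}, so:

  H_0: rank C_0 − rank ∂_1 = 7 − 6 = 1, and the invariant factors of ∂_1 are all 1, so H_0 = Z.
  H_1: rank ker ∂_1 − rank ∂_2 = (21 − 6) − 13 = 2, and the invariant factors of ∂_2 are all 1, so H_1 = Z^2.
  H_2: rank ker ∂_2 − rank ∂_3 = (14 − 13) − 0 = 1, and there is no ∂_3, so H_2 = Z.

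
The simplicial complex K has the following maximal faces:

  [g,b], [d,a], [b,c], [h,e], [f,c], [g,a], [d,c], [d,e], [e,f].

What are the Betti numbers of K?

b_0 = 1, b_1 = 2.

Fix the vertex order a < b < c < d < e < f < g < h and write every simplex with vertices in increasing order. Then dim K = 1 and the simplices of K are:

  0-simplices (8): a, b, c, d, e, f, g, h
  1-simplices (9): ad, ag, bc, bg, cd, cf, de, ef, eh

giving chain groups C_0 ≅ Z^8, C_1 ≅ Z^9.

Boundary ∂_1: C_1 → C_0 maps an edge to its endpoints' difference, ∂[p,q] = q − p.
The 8×9 boundary matrix has rank 7 and Smith normal form diag(1,1,1,1,1,1,1).

Reading off H_k = ker ∂_k / im ∂_{k+1}:

  H_0: rank C_0 − rank ∂_1 = 8 − 7 = 1, and the invariant factors of ∂_1 are all 1, so H_0 ≅ Z.
  H_1: rank ker ∂_1 − rank ∂_2 = (9 − 7) − 0 = 2, and there is no ∂_2, so H_1 ≅ Z^2.

Hence the Betti numbers are b_0 = 1, b_1 = 2.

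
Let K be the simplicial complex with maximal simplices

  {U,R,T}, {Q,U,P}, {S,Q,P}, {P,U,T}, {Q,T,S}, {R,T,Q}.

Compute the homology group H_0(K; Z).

We work with the vertex ordering P < Q < R < S < T < U. The simplices of K, each written with vertices in increasing order, are:

  0-simplices (6): P, Q, R, S, T, U
  1-simplices (12): PQ, PS, PT, PU, QR, QS, QT, QU, RT, RU, ST, TU
  2-simplices (6): PQS, PQU, PTU, QRT, QST, RTU

Hence C_0 ≅ Z^6, C_1 ≅ Z^12, C_2 ≅ Z^6.

∂_1: C_1 → C_0 maps an edge to its endpoints' difference, ∂[p,q] = q − p. For instance
  ∂ST = T − S.
This gives a 6×12 integer matrix of rank 5; reducing to Smith normal form yields diagonal entries (1,1,1,1,1).

The boundary map ∂_2: C_2 → C_1 maps a triangle to the signed sum of its edges. For instance
  ∂QST = ST − QT + QS,
  ∂PQU = QU − PU + PQ.
The resulting 12×6 matrix has rank 6, and its Smith normal form has invariant factors (1,1,1,1,1,1).

Now H_k = ker ∂_k / im ∂_{k+1}, so:

  H_0: rank C_0 − rank ∂_1 = 6 − 5 = 1, and the invariant factors of ∂_1 are all 1, so H_0 = Z.

H_0 = Z.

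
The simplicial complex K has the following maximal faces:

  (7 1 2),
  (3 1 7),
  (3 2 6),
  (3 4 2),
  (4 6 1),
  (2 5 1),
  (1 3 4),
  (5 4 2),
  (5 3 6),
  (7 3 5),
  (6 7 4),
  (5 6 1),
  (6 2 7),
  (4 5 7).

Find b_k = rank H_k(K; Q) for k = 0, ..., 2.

b_0 = 1, b_1 = 2, b_2 = 1.

We work with the vertex ordering 1 < 2 < 3 < 4 < 5 < 6 < 7. The simplices of K, each written with vertices in increasing order, are:

  0-simplices (7): [1], [2], [3], [4], [5], [6], [7]
  1-simplices (21): [1,2], [1,3], [1,4], [1,5], [1,6], [1,7], [2,3], [2,4], [2,5], [2,6], [2,7], [3,4], [3,5], [3,6], [3,7], [4,5], [4,6], [4,7], [5,6], [5,7], [6,7]
  2-simplices (14): [1,2,5], [1,2,7], [1,3,4], [1,3,7], [1,4,6], [1,5,6], [2,3,4], [2,3,6], [2,4,5], [2,6,7], [3,5,6], [3,5,7], [4,5,7], [4,6,7]

so the chain groups are C_0 ≅ Z^7, C_1 ≅ Z^21, C_2 ≅ Z^14.

Boundary ∂_1: C_1 → C_0 sends each edge [p,q] (with p < q) to q − p. For instance
  ∂[1,6] = [6] − [1].
The resulting 7×21 matrix has rank 6, and its Smith normal form has invariant factors (1,1,1,1,1,1).

∂_2: C_2 → C_1 acts by ∂[p,q,r] = [q,r] − [p,r] + [p,q]. For instance
  ∂[2,3,4] = [3,4] − [2,4] + [2,3],
  ∂[1,5,6] = [5,6] − [1,6] + [1,5].
The 21×14 boundary matrix has rank 13 and Smith normal form diag(1,1,1,1,1,1,1,1,1,1,1,1,1).

From H_k ≅ ker(∂_k) / im(∂_{k+1}) we obtain:

  H_0: rank C_0 − rank ∂_1 = 7 − 6 = 1, and the invariant factors of ∂_1 are all 1, so H_0 ≅ Z.
  H_1: rank ker ∂_1 − rank ∂_2 = (21 − 6) − 13 = 2, and the invariant factors of ∂_2 are all 1, so H_1 ≅ Z^2.
  H_2: rank ker ∂_2 − rank ∂_3 = (14 − 13) − 0 = 1, and there is no ∂_3, so H_2 ≅ Z.

Hence the Betti numbers are b_0 = 1, b_1 = 2, b_2 = 1.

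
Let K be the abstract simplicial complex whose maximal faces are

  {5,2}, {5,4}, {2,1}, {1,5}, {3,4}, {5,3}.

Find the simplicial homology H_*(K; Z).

H_0 ≅ Z,  H_1 ≅ Z^2.

Order the vertices as 1 < 2 < 3 < 4 < 5. Listing each simplex with vertices in this order, K has dimension 1 with simplices:

  0-simplices (5): [1], [2], [3], [4], [5]
  1-simplices (6): [1,2], [1,5], [2,5], [3,4], [3,5], [4,5]

giving chain groups C_0 ≅ Z^5, C_1 ≅ Z^6.

The boundary map ∂_1: C_1 → C_0 sends each edge [p,q] (with p < q) to q − p.
The resulting 5×6 matrix has rank 4, and its Smith normal form has invariant factors (1,1,1,1).

Now H_k = ker ∂_k / im ∂_{k+1}, so:

  H_0: rank C_0 − rank ∂_1 = 5 − 4 = 1, and the invariant factors of ∂_1 are all 1, so H_0 = Z.
  H_1: rank ker ∂_1 − rank ∂_2 = (6 − 4) − 0 = 2, and there is no ∂_2, so H_1 = Z^2.

As a check, the Euler characteristic is 5 − 6 = -1, which agrees with 1 − 2 = -1.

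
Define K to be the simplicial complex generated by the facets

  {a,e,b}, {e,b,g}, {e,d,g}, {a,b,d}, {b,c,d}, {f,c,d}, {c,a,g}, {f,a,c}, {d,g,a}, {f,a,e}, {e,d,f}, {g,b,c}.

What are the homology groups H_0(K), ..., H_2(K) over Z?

Order the vertices as a < b < c < d < e < f < g. Listing each simplex with vertices in this order, K has dimension 2 with simplices:

  0-simplices (7): a, b, c, d, e, f, g
  1-simplices (18): ab, ac, ad, ae, af, ag, bc, bd, be, bg, cd, cf, cg, de, df, dg, ef, eg
  2-simplices (12): abd, abe, acf, acg, adg, aef, bcd, bcg, beg, cdf, def, deg

Hence C_0 ≅ Z^7, C_1 ≅ Z^18, C_2 ≅ Z^12.

The boundary map ∂_1: C_1 → C_0 is given by ∂[p,q] = [q] − [p].
As a 7×18 matrix over Z this has rank 6, with invariant factors (1,1,1,1,1,1).

∂_2: C_2 → C_1 sends each 2-simplex [p,q,r] to [q,r] − [p,r] + [p,q]. For instance
  ∂def = ef − df + de,
  ∂bcg = cg − bg + bc.
The 18×12 boundary matrix has rank 12 and Smith normal form diag(1,1,1,1,1,1,1,1,1,1,1,2).

Computing H_k = (kernel of ∂_k) / (image of ∂_{k+1}):

  H_0: rank C_0 − rank ∂_1 = 7 − 6 = 1, and the invariant factors of ∂_1 are all 1, so H_0 = Z.
  H_1: rank ker ∂_1 − rank ∂_2 = (18 − 6) − 12 = 0, and ∂_2 has invariant factor 2 > 1, so H_1 = Z_2.
  H_2: rank ker ∂_2 − rank ∂_3 = (12 − 12) − 0 = 0, and there is no ∂_3, so H_2 = 0.

H_0 = Z,  H_1 = Z_2,  H_2 = 0.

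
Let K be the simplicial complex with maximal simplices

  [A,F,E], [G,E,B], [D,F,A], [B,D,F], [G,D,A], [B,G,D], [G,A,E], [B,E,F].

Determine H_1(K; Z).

We work with the vertex ordering A < B < D < E < F < G. The simplices of K, each written with vertices in increasing order, are:

  0-simplices (6): A, B, D, E, F, G
  1-simplices (12): AD, AE, AF, AG, BD, BE, BF, BG, DF, DG, EF, EG
  2-simplices (8): ADF, ADG, AEF, AEG, BDF, BDG, BEF, BEG

Hence C_0 ≅ Z^6, C_1 ≅ Z^12, C_2 ≅ Z^8.

Boundary ∂_1: C_1 → C_0 is given by ∂[p,q] = [q] − [p].
The resulting 6×12 matrix has rank 5, and its Smith normal form has invariant factors (1,1,1,1,1).

∂_2: C_2 → C_1 acts by ∂[p,q,r] = [q,r] − [p,r] + [p,q]. For instance
  ∂BEF = EF − BF + BE,
  ∂BEG = EG − BG + BE.
The 12×8 boundary matrix has rank 7 and Smith normal form diag(1,1,1,1,1,1,1).

Computing H_k = (kernel of ∂_k) / (image of ∂_{k+1}):

  H_1: rank ker ∂_1 − rank ∂_2 = (12 − 5) − 7 = 0, and the invariant factors of ∂_2 are all 1, so H_1 = 0.

H_1 = 0.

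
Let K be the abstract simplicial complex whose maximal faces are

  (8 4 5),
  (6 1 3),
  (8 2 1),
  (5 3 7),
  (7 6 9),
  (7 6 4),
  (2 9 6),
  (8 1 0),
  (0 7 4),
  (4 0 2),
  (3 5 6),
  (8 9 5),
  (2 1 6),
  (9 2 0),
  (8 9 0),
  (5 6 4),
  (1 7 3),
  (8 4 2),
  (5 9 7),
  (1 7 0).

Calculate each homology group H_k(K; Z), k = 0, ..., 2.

K has 10 vertices, 30 edges, 20 triangles.
rank ∂_0 = 0, rank ∂_1 = 9 ⇒ b_0 = 10 − 0 − 9 = 1; all invariant factors of ∂_1 are 1 so no torsion. So H_0 = Z.
rank ∂_1 = 9, rank ∂_2 = 20 ⇒ b_1 = 30 − 9 − 20 = 1; ∂_2 has invariant factor(s) [2] giving torsion. So H_1 = Z × Z/2.
rank ∂_2 = 20, rank ∂_3 = 0 ⇒ b_2 = 20 − 20 − 0 = 0. So H_2 = 0.

H_0 = Z,  H_1 = Z × Z/2,  H_2 = 0.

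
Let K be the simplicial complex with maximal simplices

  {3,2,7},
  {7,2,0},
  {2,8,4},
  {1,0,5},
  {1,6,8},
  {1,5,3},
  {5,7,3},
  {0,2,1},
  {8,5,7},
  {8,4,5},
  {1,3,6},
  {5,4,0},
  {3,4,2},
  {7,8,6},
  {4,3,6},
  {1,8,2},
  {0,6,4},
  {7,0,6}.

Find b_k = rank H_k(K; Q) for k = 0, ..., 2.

b_0 = 1, b_1 = 2, b_2 = 1.

Take the total order 0 < 1 < 2 < 3 < 4 < 5 < 6 < 7 < 8 on the vertex set. Then K (dimension 2) consists of the simplices:

  0-simplices (9): [0], [1], [2], [3], [4], [5], [6], [7], [8]
  1-simplices (27): (27 of them)
  2-simplices (18): [0,1,2], [0,1,5], [0,2,7], [0,4,5], [0,4,6], [0,6,7], [1,2,8], [1,3,5], [1,3,6], [1,6,8], [2,3,4], [2,3,7], [2,4,8], [3,4,6], [3,5,7], [4,5,8], [5,7,8], [6,7,8]

Hence C_0 ≅ Z^9, C_1 ≅ Z^27, C_2 ≅ Z^18.

Boundary ∂_1: C_1 → C_0 maps an edge to its endpoints' difference, ∂[p,q] = q − p. For instance
  ∂[2,8] = [8] − [2].
This gives a 9×27 integer matrix of rank 8; reducing to Smith normal form yields diagonal entries (1,1,1,1,1,1,1,1).

Boundary ∂_2: C_2 → C_1 maps a triangle to the signed sum of its edges. For instance
  ∂[2,3,7] = [3,7] − [2,7] + [2,3],
  ∂[5,7,8] = [7,8] − [5,8] + [5,7].
The resulting 27×18 matrix has rank 17, and its Smith normal form has invariant factors (1,1,1,1,1,1,1,1,1,1,1,1,1,1,1,1,1).

Reading off H_k = ker ∂_k / im ∂_{k+1}:

  H_0: rank C_0 − rank ∂_1 = 9 − 8 = 1, and the invariant factors of ∂_1 are all 1, so H_0 = Z.
  H_1: rank ker ∂_1 − rank ∂_2 = (27 − 8) − 17 = 2, and the invariant factors of ∂_2 are all 1, so H_1 = Z^2.
  H_2: rank ker ∂_2 − rank ∂_3 = (18 − 17) − 0 = 1, and there is no ∂_3, so H_2 = Z.

Hence the Betti numbers are b_0 = 1, b_1 = 2, b_2 = 1.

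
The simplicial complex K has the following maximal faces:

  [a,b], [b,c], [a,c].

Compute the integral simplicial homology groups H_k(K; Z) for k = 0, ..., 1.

H_0 ≅ Z,  H_1 ≅ Z.

Order the vertices as a < b < c. Listing each simplex with vertices in this order, K has dimension 1 with simplices:

  0-simplices (3): a, b, c
  1-simplices (3): ab, ac, bc

Hence C_0 ≅ Z^3, C_1 ≅ Z^3.

Boundary ∂_1: C_1 → C_0 maps an edge to its endpoints' difference, ∂[p,q] = q − p. For instance
  ∂ac = c − a.
The resulting 3×3 matrix has rank 2, and its Smith normal form has invariant factors (1,1).

Now H_k = ker ∂_k / im ∂_{k+1}, so:

  H_0: rank C_0 − rank ∂_1 = 3 − 2 = 1, and the invariant factors of ∂_1 are all 1, so H_0 = Z.
  H_1: rank ker ∂_1 − rank ∂_2 = (3 − 2) − 0 = 1, and there is no ∂_2, so H_1 = Z.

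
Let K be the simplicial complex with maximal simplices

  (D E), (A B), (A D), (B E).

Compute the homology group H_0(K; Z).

Take the total order A < B < D < E on the vertex set. Then K (dimension 1) consists of the simplices:

  0-simplices (4): A, B, D, E
  1-simplices (4): AB, AD, BE, DE

Hence C_0 ≅ Z^4, C_1 ≅ Z^4.

Boundary ∂_1: C_1 → C_0 sends each edge [p,q] (with p < q) to q − p. For instance
  ∂AB = B − A.
As a 4×4 matrix over Z this has rank 3, with invariant factors (1,1,1).

Computing H_k = (kernel of ∂_k) / (image of ∂_{k+1}):

  H_0: rank C_0 − rank ∂_1 = 4 − 3 = 1, and the invariant factors of ∂_1 are all 1, so H_0 ≅ Z.

H_0 ≅ Z.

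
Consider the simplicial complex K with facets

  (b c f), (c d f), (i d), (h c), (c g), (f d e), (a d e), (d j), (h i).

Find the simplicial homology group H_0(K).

Order the vertices as a < b < c < d < e < f < g < h < i < j. Listing each simplex with vertices in this order, K has dimension 2 with simplices:

  0-simplices (10): a, b, c, d, e, f, g, h, i, j
  1-simplices (14): ad, ae, bc, bf, cd, cf, cg, ch, de, df, di, dj, ef, hi
  2-simplices (4): ade, bcf, cdf, def

so the chain groups are C_0 ≅ Z^10, C_1 ≅ Z^14, C_2 ≅ Z^4.

The boundary map ∂_1: C_1 → C_0 sends each edge [p,q] (with p < q) to q − p. For instance
  ∂ef = f − e.
This gives a 10×14 integer matrix of rank 9; reducing to Smith normal form yields diagonal entries (1,1,1,1,1,1,1,1,1).

Boundary ∂_2: C_2 → C_1 maps a triangle to the signed sum of its edges. For instance
  ∂def = ef − df + de,
  ∂ade = de − ae + ad.
This gives a 14×4 integer matrix of rank 4; reducing to Smith normal form yields diagonal entries (1,1,1,1).

From H_k ≅ ker(∂_k) / im(∂_{k+1}) we obtain:

  H_0: rank C_0 − rank ∂_1 = 10 − 9 = 1, and the invariant factors of ∂_1 are all 1, so H_0 ≅ Z.

H_0 = Z.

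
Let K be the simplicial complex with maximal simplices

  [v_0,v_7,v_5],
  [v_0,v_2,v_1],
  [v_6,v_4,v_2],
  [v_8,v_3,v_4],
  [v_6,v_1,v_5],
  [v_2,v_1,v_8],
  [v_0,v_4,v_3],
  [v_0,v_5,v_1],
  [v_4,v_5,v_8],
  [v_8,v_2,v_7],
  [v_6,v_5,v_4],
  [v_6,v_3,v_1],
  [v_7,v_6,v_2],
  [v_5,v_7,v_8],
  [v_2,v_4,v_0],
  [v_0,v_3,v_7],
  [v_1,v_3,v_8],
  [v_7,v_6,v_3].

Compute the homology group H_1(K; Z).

H_1 ≅ Z^2.

Order the vertices as v_0 < v_1 < v_2 < v_3 < v_4 < v_5 < v_6 < v_7 < v_8. Listing each simplex with vertices in this order, K has dimension 2 with simplices:

  0-simplices (9): [v_0], [v_1], [v_2], [v_3], [v_4], [v_5], [v_6], [v_7], [v_8]
  1-simplices (27): (27 of them)
  2-simplices (18): (18 of them)

Hence C_0 ≅ Z^9, C_1 ≅ Z^27, C_2 ≅ Z^18.

∂_1: C_1 → C_0 maps an edge to its endpoints' difference, ∂[p,q] = q − p. For instance
  ∂[v_7,v_8] = [v_8] − [v_7].
The 9×27 boundary matrix has rank 8 and Smith normal form diag(1,1,1,1,1,1,1,1).

∂_2: C_2 → C_1 acts by ∂[p,q,r] = [q,r] − [p,r] + [p,q]. For instance
  ∂[v_4,v_5,v_6] = [v_5,v_6] − [v_4,v_6] + [v_4,v_5],
  ∂[v_2,v_7,v_8] = [v_7,v_8] − [v_2,v_8] + [v_2,v_7].
This gives a 27×18 integer matrix of rank 17; reducing to Smith normal form yields diagonal entries (1,1,1,1,1,1,1,1,1,1,1,1,1,1,1,1,1).

Reading off H_k = ker ∂_k / im ∂_{k+1}:

  H_1: rank ker ∂_1 − rank ∂_2 = (27 − 8) − 17 = 2, and the invariant factors of ∂_2 are all 1, so H_1 = Z^2.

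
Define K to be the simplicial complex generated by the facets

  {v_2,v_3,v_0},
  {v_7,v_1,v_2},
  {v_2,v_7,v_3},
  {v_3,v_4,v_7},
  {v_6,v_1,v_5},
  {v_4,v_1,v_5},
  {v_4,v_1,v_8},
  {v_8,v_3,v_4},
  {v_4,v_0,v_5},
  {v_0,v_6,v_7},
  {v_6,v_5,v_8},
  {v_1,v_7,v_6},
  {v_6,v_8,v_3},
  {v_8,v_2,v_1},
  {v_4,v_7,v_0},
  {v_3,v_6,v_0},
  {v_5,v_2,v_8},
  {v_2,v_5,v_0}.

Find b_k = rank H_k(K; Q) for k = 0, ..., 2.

Fix the vertex order v_0 < v_1 < v_2 < v_3 < v_4 < v_5 < v_6 < v_7 < v_8 and write every simplex with vertices in increasing order. Then dim K = 2 and the simplices of K are:

  0-simplices (9): [v_0], [v_1], [v_2], [v_3], [v_4], [v_5], [v_6], [v_7], [v_8]
  1-simplices (27): (27 of them)
  2-simplices (18): (18 of them)

so the chain groups are C_0 ≅ Z^9, C_1 ≅ Z^27, C_2 ≅ Z^18.

∂_1: C_1 → C_0 is given by ∂[p,q] = [q] − [p].
This gives a 9×27 integer matrix of rank 8; reducing to Smith normal form yields diagonal entries (1,1,1,1,1,1,1,1).

∂_2: C_2 → C_1 acts by ∂[p,q,r] = [q,r] − [p,r] + [p,q]. For instance
  ∂[v_0,v_2,v_5] = [v_2,v_5] − [v_0,v_5] + [v_0,v_2],
  ∂[v_0,v_2,v_3] = [v_2,v_3] − [v_0,v_3] + [v_0,v_2].
This gives a 27×18 integer matrix of rank 18; reducing to Smith normal form yields diagonal entries (1,1,1,1,1,1,1,1,1,1,1,1,1,1,1,1,1,2).

From H_k ≅ ker(∂_k) / im(∂_{k+1}) we obtain:

  H_0: rank C_0 − rank ∂_1 = 9 − 8 = 1, and the invariant factors of ∂_1 are all 1, so H_0 = Z.
  H_1: rank ker ∂_1 − rank ∂_2 = (27 − 8) − 18 = 1, and ∂_2 has invariant factor 2 > 1, so H_1 = Z ⊕ Z/2.
  H_2: rank ker ∂_2 − rank ∂_3 = (18 − 18) − 0 = 0, and there is no ∂_3, so H_2 = 0.

(K is a triangulation of the Klein bottle.)

Hence the Betti numbers are b_0 = 1, b_1 = 1, b_2 = 0.

b_0 = 1, b_1 = 1, b_2 = 0.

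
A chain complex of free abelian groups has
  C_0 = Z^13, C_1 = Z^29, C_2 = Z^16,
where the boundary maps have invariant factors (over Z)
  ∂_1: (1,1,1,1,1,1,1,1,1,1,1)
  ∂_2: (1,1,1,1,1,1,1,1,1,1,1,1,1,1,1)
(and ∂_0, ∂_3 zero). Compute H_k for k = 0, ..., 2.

H_0 = Z^2,  H_1 = Z^3,  H_2 = Z.

H_0: b_0 = 13 − 0 − 11 = 2; torsion from ∂_1 factors > 1: none. So H_0 = Z^2.
H_1: b_1 = 29 − 11 − 15 = 3; torsion from ∂_2 factors > 1: none. So H_1 = Z^3.
H_2: b_2 = 16 − 15 − 0 = 1; torsion from ∂_3 factors > 1: none. So H_2 = Z.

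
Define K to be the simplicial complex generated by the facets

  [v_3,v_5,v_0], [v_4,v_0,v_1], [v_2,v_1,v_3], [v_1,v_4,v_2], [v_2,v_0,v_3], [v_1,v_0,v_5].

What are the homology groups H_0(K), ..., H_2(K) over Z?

Take the total order v_0 < v_1 < v_2 < v_3 < v_4 < v_5 on the vertex set. Then K (dimension 2) consists of the simplices:

  0-simplices (6): [v_0], [v_1], [v_2], [v_3], [v_4], [v_5]
  1-simplices (12): [v_0,v_1], [v_0,v_2], [v_0,v_3], [v_0,v_4], [v_0,v_5], [v_1,v_2], [v_1,v_3], [v_1,v_4], [v_1,v_5], [v_2,v_3], [v_2,v_4], [v_3,v_5]
  2-simplices (6): [v_0,v_1,v_4], [v_0,v_1,v_5], [v_0,v_2,v_3], [v_0,v_3,v_5], [v_1,v_2,v_3], [v_1,v_2,v_4]

Hence C_0 ≅ Z^6, C_1 ≅ Z^12, C_2 ≅ Z^6.

The boundary map ∂_1: C_1 → C_0 maps an edge to its endpoints' difference, ∂[p,q] = q − p.
This gives a 6×12 integer matrix of rank 5; reducing to Smith normal form yields diagonal entries (1,1,1,1,1).

Boundary ∂_2: C_2 → C_1 acts by ∂[p,q,r] = [q,r] − [p,r] + [p,q]. For instance
  ∂[v_0,v_2,v_3] = [v_2,v_3] − [v_0,v_3] + [v_0,v_2],
  ∂[v_1,v_2,v_4] = [v_2,v_4] − [v_1,v_4] + [v_1,v_2].
The resulting 12×6 matrix has rank 6, and its Smith normal form has invariant factors (1,1,1,1,1,1).

Reading off H_k = ker ∂_k / im ∂_{k+1}:

  H_0: rank C_0 − rank ∂_1 = 6 − 5 = 1, and the invariant factors of ∂_1 are all 1, so H_0 = Z.
  H_1: rank ker ∂_1 − rank ∂_2 = (12 − 5) − 6 = 1, and the invariant factors of ∂_2 are all 1, so H_1 = Z.
  H_2: rank ker ∂_2 − rank ∂_3 = (6 − 6) − 0 = 0, and there is no ∂_3, so H_2 = 0.

H_0 = Z,  H_1 = Z,  H_2 = 0.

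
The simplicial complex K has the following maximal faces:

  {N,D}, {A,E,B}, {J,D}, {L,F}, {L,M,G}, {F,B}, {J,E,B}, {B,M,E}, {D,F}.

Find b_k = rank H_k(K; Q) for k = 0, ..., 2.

b_0 = 1, b_1 = 2, b_2 = 0.

Order the vertices as A < B < D < E < F < G < J < L < M < N. Listing each simplex with vertices in this order, K has dimension 2 with simplices:

  0-simplices (10): A, B, D, E, F, G, J, L, M, N
  1-simplices (15): AB, AE, BE, BF, BJ, BM, DF, DJ, DN, EJ, EM, FL, GL, GM, LM
  2-simplices (4): ABE, BEJ, BEM, GLM

Hence C_0 ≅ Z^10, C_1 ≅ Z^15, C_2 ≅ Z^4.

Boundary ∂_1: C_1 → C_0 sends each edge [p,q] (with p < q) to q − p. For instance
  ∂BM = M − B.
The 10×15 boundary matrix has rank 9 and Smith normal form diag(1,1,1,1,1,1,1,1,1).

∂_2: C_2 → C_1 maps a triangle to the signed sum of its edges. For instance
  ∂BEJ = EJ − BJ + BE,
  ∂BEM = EM − BM + BE.
The resulting 15×4 matrix has rank 4, and its Smith normal form has invariant factors (1,1,1,1).

Computing H_k = (kernel of ∂_k) / (image of ∂_{k+1}):

  H_0: rank C_0 − rank ∂_1 = 10 − 9 = 1, and the invariant factors of ∂_1 are all 1, so H_0 ≅ Z.
  H_1: rank ker ∂_1 − rank ∂_2 = (15 − 9) − 4 = 2, and the invariant factors of ∂_2 are all 1, so H_1 ≅ Z^2.
  H_2: rank ker ∂_2 − rank ∂_3 = (4 − 4) − 0 = 0, and there is no ∂_3, so H_2 ≅ 0.

Hence the Betti numbers are b_0 = 1, b_1 = 2, b_2 = 0.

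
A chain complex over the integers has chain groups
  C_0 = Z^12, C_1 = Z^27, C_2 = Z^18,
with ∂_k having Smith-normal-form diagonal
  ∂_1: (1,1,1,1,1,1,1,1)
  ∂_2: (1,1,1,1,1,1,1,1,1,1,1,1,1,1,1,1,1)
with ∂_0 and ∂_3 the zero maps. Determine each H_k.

H_0: b_0 = 12 − 0 − 8 = 4; torsion from ∂_1 factors > 1: none. So H_0 ≅ Z^4.
H_1: b_1 = 27 − 8 − 17 = 2; torsion from ∂_2 factors > 1: none. So H_1 ≅ Z^2.
H_2: b_2 = 18 − 17 − 0 = 1; torsion from ∂_3 factors > 1: none. So H_2 ≅ Z.

H_0 ≅ Z^4,  H_1 ≅ Z^2,  H_2 ≅ Z.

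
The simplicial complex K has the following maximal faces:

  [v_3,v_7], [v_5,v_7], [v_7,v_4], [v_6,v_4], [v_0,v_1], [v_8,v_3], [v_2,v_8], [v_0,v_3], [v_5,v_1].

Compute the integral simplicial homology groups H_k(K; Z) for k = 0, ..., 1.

H_0 ≅ Z,  H_1 ≅ Z.

Take the total order v_0 < v_1 < v_2 < v_3 < v_4 < v_5 < v_6 < v_7 < v_8 on the vertex set. Then K (dimension 1) consists of the simplices:

  0-simplices (9): [v_0], [v_1], [v_2], [v_3], [v_4], [v_5], [v_6], [v_7], [v_8]
  1-simplices (9): [v_0,v_1], [v_0,v_3], [v_1,v_5], [v_2,v_8], [v_3,v_7], [v_3,v_8], [v_4,v_6], [v_4,v_7], [v_5,v_7]

giving chain groups C_0 ≅ Z^9, C_1 ≅ Z^9.

Boundary ∂_1: C_1 → C_0 maps an edge to its endpoints' difference, ∂[p,q] = q − p. For instance
  ∂[v_2,v_8] = [v_8] − [v_2].
The resulting 9×9 matrix has rank 8, and its Smith normal form has invariant factors (1,1,1,1,1,1,1,1).

Now H_k = ker ∂_k / im ∂_{k+1}, so:

  H_0: rank C_0 − rank ∂_1 = 9 − 8 = 1, and the invariant factors of ∂_1 are all 1, so H_0 = Z.
  H_1: rank ker ∂_1 − rank ∂_2 = (9 − 8) − 0 = 1, and there is no ∂_2, so H_1 = Z.

As a check, the Euler characteristic is 9 − 9 = 0, which agrees with 1 − 1 = 0.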